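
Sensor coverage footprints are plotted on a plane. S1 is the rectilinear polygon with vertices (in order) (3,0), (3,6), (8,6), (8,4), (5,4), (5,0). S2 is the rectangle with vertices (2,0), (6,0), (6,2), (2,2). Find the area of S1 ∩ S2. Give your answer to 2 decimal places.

4.00

The intersection is the polygon with vertices (3,2), (5,2), (5,0), (3,0).
By the shoelace formula its area is 4.00.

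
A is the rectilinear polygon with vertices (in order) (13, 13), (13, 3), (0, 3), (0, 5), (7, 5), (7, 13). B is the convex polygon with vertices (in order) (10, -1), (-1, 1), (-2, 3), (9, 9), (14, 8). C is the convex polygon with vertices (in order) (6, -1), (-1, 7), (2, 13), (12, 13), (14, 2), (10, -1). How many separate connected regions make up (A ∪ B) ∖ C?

2

(A ∪ B) ∖ C splits into 2 disjoint pieces (area 3.7774, area 17.0706).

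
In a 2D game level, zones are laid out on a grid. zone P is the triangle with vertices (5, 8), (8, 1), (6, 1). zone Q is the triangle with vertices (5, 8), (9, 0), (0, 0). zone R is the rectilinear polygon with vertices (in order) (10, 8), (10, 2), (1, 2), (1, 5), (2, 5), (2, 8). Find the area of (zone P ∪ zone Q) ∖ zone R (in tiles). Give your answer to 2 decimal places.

|zone P ∪ zone Q| = 36.
|(zone P ∪ zone Q) ∩ zone R| = 20.25.
|(zone P ∪ zone Q) ∖ zone R| = 36 − 20.25 = 15.75.

15.75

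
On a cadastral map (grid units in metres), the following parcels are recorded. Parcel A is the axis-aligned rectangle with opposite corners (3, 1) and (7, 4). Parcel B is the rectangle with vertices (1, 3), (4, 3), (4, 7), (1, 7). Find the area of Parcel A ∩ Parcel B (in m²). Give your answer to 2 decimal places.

|Parcel A∩Parcel B|: x∈[3,4], y∈[3,4] → 1·1 = 1.

1.00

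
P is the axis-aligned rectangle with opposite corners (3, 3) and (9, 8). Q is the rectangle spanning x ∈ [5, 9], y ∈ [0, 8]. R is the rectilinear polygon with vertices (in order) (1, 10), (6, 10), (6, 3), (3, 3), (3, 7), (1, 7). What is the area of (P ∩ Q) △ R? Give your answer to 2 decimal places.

37.00

|P ∩ Q| = 20.
|(P ∩ Q) ∩ R| = 5.
|(P ∩ Q) △ R| = 20 + 27 − 10 = 37.00.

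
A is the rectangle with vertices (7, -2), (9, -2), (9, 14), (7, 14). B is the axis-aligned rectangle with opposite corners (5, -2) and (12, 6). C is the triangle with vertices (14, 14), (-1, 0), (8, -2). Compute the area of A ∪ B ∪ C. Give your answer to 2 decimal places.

By inclusion–exclusion:
Individual areas: |A| = 32, |B| = 56, |C| = 78.
|A∩B|: x∈[7,9], y∈[-2,6] → 2·8 = 16.
|A∩C| = 19.3556.
|B∩C| = 34.9143.
|A∩B∩C| = 14.5556.
|A ∪ B ∪ C| = 166 − 70.2698 + 14.5556 = 110.29.

110.29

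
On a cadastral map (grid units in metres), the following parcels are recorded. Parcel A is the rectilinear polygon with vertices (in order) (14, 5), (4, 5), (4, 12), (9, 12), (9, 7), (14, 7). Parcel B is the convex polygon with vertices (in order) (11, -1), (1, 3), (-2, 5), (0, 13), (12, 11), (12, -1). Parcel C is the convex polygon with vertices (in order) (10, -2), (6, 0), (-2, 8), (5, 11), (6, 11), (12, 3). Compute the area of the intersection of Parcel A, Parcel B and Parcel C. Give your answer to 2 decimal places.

The intersection is the polygon with vertices (4,10.571), (5,11), (6,11), (9,7), (10.5,5), (4,5).
By the shoelace formula its area is 25.29.

25.29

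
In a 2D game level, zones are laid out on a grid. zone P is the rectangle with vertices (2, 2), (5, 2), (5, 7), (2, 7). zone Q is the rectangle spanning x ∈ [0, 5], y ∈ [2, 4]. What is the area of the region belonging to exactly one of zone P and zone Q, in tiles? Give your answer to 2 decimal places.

13.00

|zone P∩zone Q|: x∈[2,5], y∈[2,4] → 3·2 = 6.
|zone P △ zone Q| = |zone P| + |zone Q| − 2·|zone P∩zone Q| = 15 + 10 − 12 = 13.00.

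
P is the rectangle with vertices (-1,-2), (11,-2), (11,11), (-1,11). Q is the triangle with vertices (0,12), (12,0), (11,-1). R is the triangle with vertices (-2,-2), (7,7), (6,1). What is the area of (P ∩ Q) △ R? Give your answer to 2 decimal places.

|P ∩ Q| = 10.9231.
|(P ∩ Q) ∩ R| = 0.9946.
|(P ∩ Q) △ R| = 10.9231 + 22.5 − 1.9892 = 31.43.

31.43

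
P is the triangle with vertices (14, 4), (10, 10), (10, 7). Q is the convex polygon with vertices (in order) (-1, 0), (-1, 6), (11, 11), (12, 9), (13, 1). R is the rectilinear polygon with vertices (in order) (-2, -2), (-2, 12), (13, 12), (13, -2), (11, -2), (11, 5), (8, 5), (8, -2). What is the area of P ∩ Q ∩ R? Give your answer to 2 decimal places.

The intersection is the polygon with vertices (10,10), (12.308,6.538), (12.483,5.138), (10,7).
By the shoelace formula its area is 5.04.

5.04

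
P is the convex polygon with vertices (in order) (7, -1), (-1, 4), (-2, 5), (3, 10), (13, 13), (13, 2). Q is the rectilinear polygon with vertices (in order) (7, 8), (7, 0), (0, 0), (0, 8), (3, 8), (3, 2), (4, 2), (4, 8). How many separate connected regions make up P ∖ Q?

P ∖ Q splits into 2 disjoint pieces (area 88.8, area 3.8125).

2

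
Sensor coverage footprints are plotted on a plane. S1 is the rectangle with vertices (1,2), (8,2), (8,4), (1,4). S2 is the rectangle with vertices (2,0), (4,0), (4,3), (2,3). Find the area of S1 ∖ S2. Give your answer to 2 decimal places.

12.00

|S1∩S2|: x∈[2,4], y∈[2,3] → 2·1 = 2.
|S1| = 14.
|S1 ∖ S2| = |S1| − |S1∩S2| = 14 − 2 = 12.00.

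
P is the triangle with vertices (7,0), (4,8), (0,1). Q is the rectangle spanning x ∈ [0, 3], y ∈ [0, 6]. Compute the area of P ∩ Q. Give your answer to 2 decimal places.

The intersection is the polygon with vertices (2.857,6), (3,6), (3,0.571), (0,1).
By the shoelace formula its area is 8.50.

8.50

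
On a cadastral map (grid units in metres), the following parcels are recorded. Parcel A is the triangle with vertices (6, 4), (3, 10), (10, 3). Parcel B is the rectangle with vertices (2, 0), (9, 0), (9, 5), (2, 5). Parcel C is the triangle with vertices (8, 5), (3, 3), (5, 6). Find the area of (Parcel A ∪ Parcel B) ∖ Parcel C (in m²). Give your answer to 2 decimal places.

36.71

|Parcel A ∪ Parcel B| = 41.625.
|(Parcel A ∪ Parcel B) ∩ Parcel C| = 4.9167.
|(Parcel A ∪ Parcel B) ∖ Parcel C| = 41.625 − 4.9167 = 36.71.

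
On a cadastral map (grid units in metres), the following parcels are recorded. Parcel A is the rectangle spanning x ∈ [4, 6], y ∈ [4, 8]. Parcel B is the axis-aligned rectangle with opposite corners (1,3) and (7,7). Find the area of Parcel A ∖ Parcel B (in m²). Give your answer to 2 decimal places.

|Parcel A∩Parcel B|: x∈[4,6], y∈[4,7] → 2·3 = 6.
|Parcel A| = 8.
|Parcel A ∖ Parcel B| = |Parcel A| − |Parcel A∩Parcel B| = 8 − 6 = 2.00.

2.00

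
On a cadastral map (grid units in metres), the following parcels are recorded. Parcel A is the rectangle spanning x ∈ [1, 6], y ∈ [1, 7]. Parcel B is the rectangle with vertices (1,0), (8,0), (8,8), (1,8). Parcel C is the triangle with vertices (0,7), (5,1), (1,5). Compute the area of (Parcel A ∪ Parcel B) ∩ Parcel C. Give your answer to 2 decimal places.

1.60

The region (Parcel A ∪ Parcel B) ∩ Parcel C is the polygon with vertices (1,5.8), (5,1), (1,5).
By the shoelace formula its area is 1.60.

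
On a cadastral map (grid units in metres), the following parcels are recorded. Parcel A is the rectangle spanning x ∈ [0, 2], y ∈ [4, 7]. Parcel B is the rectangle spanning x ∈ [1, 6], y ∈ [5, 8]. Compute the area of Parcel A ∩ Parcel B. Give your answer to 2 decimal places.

2.00

|Parcel A∩Parcel B|: x∈[1,2], y∈[5,7] → 1·2 = 2.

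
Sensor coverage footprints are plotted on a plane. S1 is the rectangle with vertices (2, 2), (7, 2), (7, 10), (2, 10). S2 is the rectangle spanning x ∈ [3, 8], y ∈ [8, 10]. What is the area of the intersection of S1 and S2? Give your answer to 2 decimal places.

|S1∩S2|: x∈[3,7], y∈[8,10] → 4·2 = 8.

8.00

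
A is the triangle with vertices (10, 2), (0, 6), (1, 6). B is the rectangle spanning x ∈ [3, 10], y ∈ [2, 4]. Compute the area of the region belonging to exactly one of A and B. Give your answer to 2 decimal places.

|A| = 2, |B| = 14, |A∩B| = 0.5.
|A △ B| = |A| + |B| − 2·|A∩B| = 2 + 14 − 1 = 15.00.

15.00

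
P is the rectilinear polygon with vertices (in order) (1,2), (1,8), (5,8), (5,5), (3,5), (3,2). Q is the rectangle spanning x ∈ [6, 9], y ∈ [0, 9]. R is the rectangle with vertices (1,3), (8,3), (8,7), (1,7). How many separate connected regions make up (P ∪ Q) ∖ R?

3

(P ∪ Q) ∖ R splits into 3 disjoint pieces (area 2, area 4, area 19).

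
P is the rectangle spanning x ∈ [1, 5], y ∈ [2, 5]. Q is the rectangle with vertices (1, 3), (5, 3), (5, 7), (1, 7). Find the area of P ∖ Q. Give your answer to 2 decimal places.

4.00

|P∩Q|: x∈[1,5], y∈[3,5] → 4·2 = 8.
|P| = 12.
|P ∖ Q| = |P| − |P∩Q| = 12 − 8 = 4.00.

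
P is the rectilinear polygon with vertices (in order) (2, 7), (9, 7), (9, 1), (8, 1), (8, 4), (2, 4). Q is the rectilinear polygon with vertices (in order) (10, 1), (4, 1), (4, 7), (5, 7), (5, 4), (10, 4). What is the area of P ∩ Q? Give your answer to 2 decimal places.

6.00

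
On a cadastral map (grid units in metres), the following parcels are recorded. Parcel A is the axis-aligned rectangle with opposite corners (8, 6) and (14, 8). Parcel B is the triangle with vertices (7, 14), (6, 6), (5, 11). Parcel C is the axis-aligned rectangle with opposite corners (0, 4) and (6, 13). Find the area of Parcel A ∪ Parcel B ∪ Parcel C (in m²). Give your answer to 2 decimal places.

69.25

By inclusion–exclusion:
Individual areas: |Parcel A| = 12, |Parcel B| = 6.5, |Parcel C| = 54.
|Parcel A∩Parcel B| = 0.
|Parcel A∩Parcel C| = 0 (no overlap).
|Parcel B∩Parcel C| = 3.25.
|Parcel A∩Parcel B∩Parcel C| = 0.
|Parcel A ∪ Parcel B ∪ Parcel C| = 72.5 − 3.25 + 0 = 69.25.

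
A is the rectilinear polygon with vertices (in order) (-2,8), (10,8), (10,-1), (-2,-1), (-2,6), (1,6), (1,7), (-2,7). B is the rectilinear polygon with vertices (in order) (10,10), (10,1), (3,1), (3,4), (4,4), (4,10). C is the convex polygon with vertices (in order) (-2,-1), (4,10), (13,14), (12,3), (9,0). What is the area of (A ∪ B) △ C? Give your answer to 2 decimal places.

|A ∪ B| = 117.
|(A ∪ B) ∩ C| = 90.9091.
|(A ∪ B) △ C| = 117 + 127.5 − 181.8182 = 62.68.

62.68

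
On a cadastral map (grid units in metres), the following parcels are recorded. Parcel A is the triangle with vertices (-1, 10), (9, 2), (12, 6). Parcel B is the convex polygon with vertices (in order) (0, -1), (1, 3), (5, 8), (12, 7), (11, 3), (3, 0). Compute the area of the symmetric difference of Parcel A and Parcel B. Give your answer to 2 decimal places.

42.30

|Parcel A| = 32, |Parcel B| = 60, |Parcel A∩Parcel B| = 24.8482.
|Parcel A △ Parcel B| = |Parcel A| + |Parcel B| − 2·|Parcel A∩Parcel B| = 32 + 60 − 49.6965 = 42.30.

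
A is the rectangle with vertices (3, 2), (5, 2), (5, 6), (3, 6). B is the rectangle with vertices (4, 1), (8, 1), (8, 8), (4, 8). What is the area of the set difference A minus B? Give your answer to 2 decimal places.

4.00

|A∩B|: x∈[4,5], y∈[2,6] → 1·4 = 4.
|A| = 8.
|A ∖ B| = |A| − |A∩B| = 8 − 4 = 4.00.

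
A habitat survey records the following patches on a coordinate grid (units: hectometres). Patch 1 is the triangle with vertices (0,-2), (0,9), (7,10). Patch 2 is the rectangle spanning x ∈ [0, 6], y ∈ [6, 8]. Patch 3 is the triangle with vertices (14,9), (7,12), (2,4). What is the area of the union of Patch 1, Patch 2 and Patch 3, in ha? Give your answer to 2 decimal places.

66.49

By inclusion–exclusion:
Individual areas: |Patch 1| = 38.5, |Patch 2| = 12, |Patch 3| = 35.5.
|Patch 1∩Patch 2| = 10.5.
|Patch 1∩Patch 3| = 7.5082.
|Patch 2∩Patch 3| = 4.25.
|Patch 1∩Patch 2∩Patch 3| = 2.75.
|Patch 1 ∪ Patch 2 ∪ Patch 3| = 86 − 22.2582 + 2.75 = 66.49.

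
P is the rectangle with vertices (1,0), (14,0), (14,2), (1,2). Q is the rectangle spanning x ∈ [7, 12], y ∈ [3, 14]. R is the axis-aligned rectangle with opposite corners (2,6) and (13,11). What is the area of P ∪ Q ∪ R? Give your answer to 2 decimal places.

111.00

By inclusion–exclusion:
Individual areas: |P| = 26, |Q| = 55, |R| = 55.
|P∩Q| = 0 (no overlap).
|P∩R| = 0 (no overlap).
|Q∩R|: x∈[7,12], y∈[6,11] → 5·5 = 25.
|P∩Q∩R| = 0.
|P ∪ Q ∪ R| = 136 − 25 + 0 = 111.00.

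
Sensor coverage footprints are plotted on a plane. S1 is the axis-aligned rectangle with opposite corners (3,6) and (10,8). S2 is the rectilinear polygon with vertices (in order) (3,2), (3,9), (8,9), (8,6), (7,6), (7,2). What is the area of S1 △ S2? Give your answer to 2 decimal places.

25.00

|S1| = 14, |S2| = 31, |S1∩S2| = 10.
|S1 △ S2| = |S1| + |S2| − 2·|S1∩S2| = 14 + 31 − 20 = 25.00.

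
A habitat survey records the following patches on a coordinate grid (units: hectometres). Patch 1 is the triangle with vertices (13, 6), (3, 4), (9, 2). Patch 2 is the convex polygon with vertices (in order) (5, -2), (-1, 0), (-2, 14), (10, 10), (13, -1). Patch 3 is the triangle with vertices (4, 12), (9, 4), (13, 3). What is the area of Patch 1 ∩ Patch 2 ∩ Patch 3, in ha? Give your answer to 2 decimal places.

The intersection is the polygon with vertices (10.5,5.5), (11.5,4.5), (10.6,3.6), (9,4), (8.333,5.067).
By the shoelace formula its area is 3.70.

3.70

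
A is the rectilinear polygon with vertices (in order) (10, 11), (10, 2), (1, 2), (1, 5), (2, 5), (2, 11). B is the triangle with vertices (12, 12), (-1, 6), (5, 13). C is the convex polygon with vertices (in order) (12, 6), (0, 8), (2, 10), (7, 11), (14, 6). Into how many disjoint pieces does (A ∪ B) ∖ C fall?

(A ∪ B) ∖ C splits into 2 disjoint pieces (area 44.9127, area 16.8452).

2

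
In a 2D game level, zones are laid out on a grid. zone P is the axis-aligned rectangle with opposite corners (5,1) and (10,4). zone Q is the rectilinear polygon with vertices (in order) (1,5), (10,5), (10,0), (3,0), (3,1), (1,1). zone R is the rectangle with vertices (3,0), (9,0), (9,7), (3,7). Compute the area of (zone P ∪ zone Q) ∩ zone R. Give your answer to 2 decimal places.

30.00

The region (zone P ∪ zone Q) ∩ zone R is the polygon with vertices (3,0), (3,1), (3,5), (9,5), (9,0).
By the shoelace formula its area is 30.00.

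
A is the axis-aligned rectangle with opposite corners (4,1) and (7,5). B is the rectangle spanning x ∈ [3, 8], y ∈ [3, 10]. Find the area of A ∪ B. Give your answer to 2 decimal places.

41.00

By inclusion–exclusion:
Individual areas: |A| = 12, |B| = 35.
|A∩B|: x∈[4,7], y∈[3,5] → 3·2 = 6.
|A ∪ B| = 47 − 6 = 41.00.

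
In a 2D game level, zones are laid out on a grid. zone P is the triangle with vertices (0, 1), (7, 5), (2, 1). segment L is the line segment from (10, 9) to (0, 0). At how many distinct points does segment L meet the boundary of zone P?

2

The segment meets the boundary at (1.111,1), (3.043,2.739).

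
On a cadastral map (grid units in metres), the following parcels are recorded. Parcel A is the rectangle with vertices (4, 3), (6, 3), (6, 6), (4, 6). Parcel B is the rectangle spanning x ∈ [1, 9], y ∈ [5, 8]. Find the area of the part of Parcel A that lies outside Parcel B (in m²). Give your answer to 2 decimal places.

|Parcel A∩Parcel B|: x∈[4,6], y∈[5,6] → 2·1 = 2.
|Parcel A| = 6.
|Parcel A ∖ Parcel B| = |Parcel A| − |Parcel A∩Parcel B| = 6 − 2 = 4.00.

4.00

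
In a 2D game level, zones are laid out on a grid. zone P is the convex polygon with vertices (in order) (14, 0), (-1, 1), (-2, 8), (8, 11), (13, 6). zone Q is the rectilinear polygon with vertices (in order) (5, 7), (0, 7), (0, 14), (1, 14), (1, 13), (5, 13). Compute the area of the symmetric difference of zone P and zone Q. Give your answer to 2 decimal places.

136.00

|zone P| = 128.5, |zone Q| = 31, |zone P∩zone Q| = 11.75.
|zone P △ zone Q| = |zone P| + |zone Q| − 2·|zone P∩zone Q| = 128.5 + 31 − 23.5 = 136.00.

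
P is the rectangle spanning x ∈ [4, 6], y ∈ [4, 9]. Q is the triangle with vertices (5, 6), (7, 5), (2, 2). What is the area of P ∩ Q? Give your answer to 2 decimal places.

The intersection is the polygon with vertices (6,4.4), (5.333,4), (4,4), (4,4.667), (5,6), (6,5.5).
By the shoelace formula its area is 2.95.

2.95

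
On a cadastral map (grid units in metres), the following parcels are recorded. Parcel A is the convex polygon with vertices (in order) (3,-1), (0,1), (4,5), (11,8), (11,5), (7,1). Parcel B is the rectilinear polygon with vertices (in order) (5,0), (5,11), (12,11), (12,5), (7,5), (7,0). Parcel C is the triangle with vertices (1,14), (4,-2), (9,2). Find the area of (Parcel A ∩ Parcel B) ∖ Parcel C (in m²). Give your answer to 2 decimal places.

|Parcel A ∩ Parcel B| = 19.2857.
|(Parcel A ∩ Parcel B) ∩ Parcel C| = 10.2857.
|(Parcel A ∩ Parcel B) ∖ Parcel C| = 19.2857 − 10.2857 = 9.00.

9.00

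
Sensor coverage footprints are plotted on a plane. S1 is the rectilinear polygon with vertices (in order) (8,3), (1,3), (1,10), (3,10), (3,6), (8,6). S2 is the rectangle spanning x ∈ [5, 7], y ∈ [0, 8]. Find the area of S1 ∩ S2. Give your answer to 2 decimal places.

6.00

The intersection is the polygon with vertices (5,3), (5,6), (7,6), (7,3).
By the shoelace formula its area is 6.00.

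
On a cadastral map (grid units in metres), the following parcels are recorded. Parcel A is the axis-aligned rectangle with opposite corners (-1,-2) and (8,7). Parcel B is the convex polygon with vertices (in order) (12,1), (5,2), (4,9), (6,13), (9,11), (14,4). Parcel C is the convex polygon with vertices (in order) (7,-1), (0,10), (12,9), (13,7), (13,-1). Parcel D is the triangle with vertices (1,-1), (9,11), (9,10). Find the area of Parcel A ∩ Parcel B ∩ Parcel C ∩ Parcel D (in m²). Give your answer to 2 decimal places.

The intersection is the polygon with vertices (4.647,4.471), (6.333,7), (6.818,7), (4.702,4.09).
By the shoelace formula its area is 1.10.

1.10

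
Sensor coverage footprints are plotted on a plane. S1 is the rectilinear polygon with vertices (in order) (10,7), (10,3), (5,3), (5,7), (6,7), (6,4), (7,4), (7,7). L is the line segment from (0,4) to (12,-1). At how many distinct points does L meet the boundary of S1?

0

The segment lies entirely outside S1 and never meets its boundary.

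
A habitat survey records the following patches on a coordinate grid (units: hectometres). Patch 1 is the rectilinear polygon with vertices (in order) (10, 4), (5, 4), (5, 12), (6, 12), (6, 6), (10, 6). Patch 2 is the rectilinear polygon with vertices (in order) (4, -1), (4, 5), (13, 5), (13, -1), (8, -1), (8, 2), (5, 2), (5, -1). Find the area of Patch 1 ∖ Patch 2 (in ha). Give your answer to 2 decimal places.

11.00

|Patch 1| = 16, |Patch 1∩Patch 2| = 5.
|Patch 1 ∖ Patch 2| = |Patch 1| − |Patch 1∩Patch 2| = 16 − 5 = 11.00.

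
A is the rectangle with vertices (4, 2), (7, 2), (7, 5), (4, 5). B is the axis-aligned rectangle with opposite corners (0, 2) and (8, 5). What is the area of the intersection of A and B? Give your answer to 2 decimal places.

9.00

|A∩B|: x∈[4,7], y∈[2,5] → 3·3 = 9.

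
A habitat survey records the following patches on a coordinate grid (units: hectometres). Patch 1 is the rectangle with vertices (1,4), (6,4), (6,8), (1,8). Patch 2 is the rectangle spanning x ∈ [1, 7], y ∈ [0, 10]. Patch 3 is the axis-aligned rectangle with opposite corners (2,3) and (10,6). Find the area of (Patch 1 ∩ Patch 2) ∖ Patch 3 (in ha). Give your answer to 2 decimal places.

12.00

|Patch 1 ∩ Patch 2| = 20.
|(Patch 1 ∩ Patch 2) ∩ Patch 3| = 8.
|(Patch 1 ∩ Patch 2) ∖ Patch 3| = 20 − 8 = 12.00.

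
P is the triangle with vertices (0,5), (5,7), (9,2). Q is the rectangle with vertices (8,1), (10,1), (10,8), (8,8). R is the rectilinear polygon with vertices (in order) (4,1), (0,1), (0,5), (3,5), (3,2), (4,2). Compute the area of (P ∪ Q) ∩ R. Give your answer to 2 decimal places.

The region (P ∪ Q) ∩ R is the polygon with vertices (0,5), (3,5), (3,4).
By the shoelace formula its area is 1.50.

1.50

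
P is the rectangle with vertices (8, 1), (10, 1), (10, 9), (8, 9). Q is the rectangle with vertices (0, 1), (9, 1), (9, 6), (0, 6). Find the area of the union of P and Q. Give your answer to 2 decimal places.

By inclusion–exclusion:
Individual areas: |P| = 16, |Q| = 45.
|P∩Q|: x∈[8,9], y∈[1,6] → 1·5 = 5.
|P ∪ Q| = 61 − 5 = 56.00.

56.00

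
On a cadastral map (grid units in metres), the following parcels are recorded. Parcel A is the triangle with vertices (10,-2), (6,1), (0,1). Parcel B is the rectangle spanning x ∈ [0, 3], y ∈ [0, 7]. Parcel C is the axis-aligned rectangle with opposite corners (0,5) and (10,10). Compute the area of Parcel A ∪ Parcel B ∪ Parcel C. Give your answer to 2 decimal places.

72.65

By inclusion–exclusion:
Individual areas: |Parcel A| = 9, |Parcel B| = 21, |Parcel C| = 50.
|Parcel A∩Parcel B| = 1.35.
|Parcel A∩Parcel C| = 0.
|Parcel B∩Parcel C|: x∈[0,3], y∈[5,7] → 3·2 = 6.
|Parcel A∩Parcel B∩Parcel C| = 0.
|Parcel A ∪ Parcel B ∪ Parcel C| = 80 − 7.35 + 0 = 72.65.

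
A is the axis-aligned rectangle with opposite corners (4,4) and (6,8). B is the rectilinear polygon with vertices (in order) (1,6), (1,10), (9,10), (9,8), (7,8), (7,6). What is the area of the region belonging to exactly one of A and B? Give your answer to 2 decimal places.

28.00

|A| = 8, |B| = 28, |A∩B| = 4.
|A △ B| = |A| + |B| − 2·|A∩B| = 8 + 28 − 8 = 28.00.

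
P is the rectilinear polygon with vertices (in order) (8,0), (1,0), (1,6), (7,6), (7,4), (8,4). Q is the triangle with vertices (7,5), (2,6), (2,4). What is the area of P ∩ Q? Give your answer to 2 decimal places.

The intersection is the polygon with vertices (7,5), (2,4), (2,6).
By the shoelace formula its area is 5.00.

5.00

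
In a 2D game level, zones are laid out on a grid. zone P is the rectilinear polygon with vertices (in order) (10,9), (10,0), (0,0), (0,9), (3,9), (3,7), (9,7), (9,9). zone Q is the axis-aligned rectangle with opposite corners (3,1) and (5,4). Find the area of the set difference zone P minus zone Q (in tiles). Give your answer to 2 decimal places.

72.00

|zone P| = 78, |zone P∩zone Q| = 6.
|zone P ∖ zone Q| = |zone P| − |zone P∩zone Q| = 78 − 6 = 72.00.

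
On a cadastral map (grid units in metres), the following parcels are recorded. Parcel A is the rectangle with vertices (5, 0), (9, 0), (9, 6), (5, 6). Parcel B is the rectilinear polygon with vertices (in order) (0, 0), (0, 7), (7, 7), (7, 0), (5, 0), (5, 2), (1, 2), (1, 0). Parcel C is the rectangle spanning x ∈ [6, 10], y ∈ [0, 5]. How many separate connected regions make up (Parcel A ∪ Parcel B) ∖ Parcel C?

(Parcel A ∪ Parcel B) ∖ Parcel C is a single connected region.

1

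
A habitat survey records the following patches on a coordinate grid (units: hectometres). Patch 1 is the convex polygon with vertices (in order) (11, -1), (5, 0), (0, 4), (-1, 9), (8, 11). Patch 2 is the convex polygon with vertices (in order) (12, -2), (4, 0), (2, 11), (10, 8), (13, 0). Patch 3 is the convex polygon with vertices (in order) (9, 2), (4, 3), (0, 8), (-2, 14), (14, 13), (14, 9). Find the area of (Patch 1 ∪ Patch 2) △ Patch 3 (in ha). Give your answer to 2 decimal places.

|Patch 1 ∪ Patch 2| = 113.7494.
|(Patch 1 ∪ Patch 2) ∩ Patch 3| = 65.3036.
|(Patch 1 ∪ Patch 2) △ Patch 3| = 113.7494 + 132 − 130.6073 = 115.14.

115.14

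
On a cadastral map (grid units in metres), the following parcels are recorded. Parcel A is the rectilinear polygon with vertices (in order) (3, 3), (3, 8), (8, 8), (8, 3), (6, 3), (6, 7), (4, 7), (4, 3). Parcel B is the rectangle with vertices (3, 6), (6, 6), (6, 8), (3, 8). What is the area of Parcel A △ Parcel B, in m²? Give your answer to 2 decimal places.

15.00

|Parcel A| = 17, |Parcel B| = 6, |Parcel A∩Parcel B| = 4.
|Parcel A △ Parcel B| = |Parcel A| + |Parcel B| − 2·|Parcel A∩Parcel B| = 17 + 6 − 8 = 15.00.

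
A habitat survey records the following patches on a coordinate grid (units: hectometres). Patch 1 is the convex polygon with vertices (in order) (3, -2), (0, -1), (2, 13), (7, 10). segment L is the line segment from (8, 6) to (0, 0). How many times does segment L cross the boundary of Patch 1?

The segment meets the boundary at (0.16,0.12), (4.889,3.667).

2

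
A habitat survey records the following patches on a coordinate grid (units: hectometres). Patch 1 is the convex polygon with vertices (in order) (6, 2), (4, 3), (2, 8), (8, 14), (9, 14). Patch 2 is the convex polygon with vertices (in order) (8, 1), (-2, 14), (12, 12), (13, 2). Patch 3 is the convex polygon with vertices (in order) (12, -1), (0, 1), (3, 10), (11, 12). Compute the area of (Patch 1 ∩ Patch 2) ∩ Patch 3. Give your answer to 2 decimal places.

The region (Patch 1 ∩ Patch 2) ∩ Patch 3 is the polygon with vertices (6.302,3.208), (2.419,8.256), (2.5,8.5), (4.333,10.333), (8.333,11.333).
By the shoelace formula its area is 24.25.

24.25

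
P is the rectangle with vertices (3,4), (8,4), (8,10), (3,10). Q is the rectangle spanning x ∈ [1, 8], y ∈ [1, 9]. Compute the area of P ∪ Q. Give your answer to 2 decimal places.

61.00

By inclusion–exclusion:
Individual areas: |P| = 30, |Q| = 56.
|P∩Q|: x∈[3,8], y∈[4,9] → 5·5 = 25.
|P ∪ Q| = 86 − 25 = 61.00.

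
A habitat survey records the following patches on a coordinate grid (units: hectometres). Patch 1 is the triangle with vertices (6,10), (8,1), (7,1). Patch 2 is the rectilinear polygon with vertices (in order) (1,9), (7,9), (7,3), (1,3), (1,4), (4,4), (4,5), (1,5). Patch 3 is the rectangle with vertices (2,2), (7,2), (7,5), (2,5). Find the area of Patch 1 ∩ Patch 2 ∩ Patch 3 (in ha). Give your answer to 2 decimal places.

The intersection is the polygon with vertices (7,3), (6.778,3), (6.556,5), (7,5).
By the shoelace formula its area is 0.67.

0.67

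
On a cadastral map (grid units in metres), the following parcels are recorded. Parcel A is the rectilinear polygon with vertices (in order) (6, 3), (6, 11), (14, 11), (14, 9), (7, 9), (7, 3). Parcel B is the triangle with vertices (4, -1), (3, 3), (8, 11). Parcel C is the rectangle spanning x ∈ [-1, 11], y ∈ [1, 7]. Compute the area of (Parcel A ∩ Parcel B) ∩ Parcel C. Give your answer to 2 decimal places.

0.67

The region (Parcel A ∩ Parcel B) ∩ Parcel C is the polygon with vertices (6,5), (6,7), (6.667,7).
By the shoelace formula its area is 0.67.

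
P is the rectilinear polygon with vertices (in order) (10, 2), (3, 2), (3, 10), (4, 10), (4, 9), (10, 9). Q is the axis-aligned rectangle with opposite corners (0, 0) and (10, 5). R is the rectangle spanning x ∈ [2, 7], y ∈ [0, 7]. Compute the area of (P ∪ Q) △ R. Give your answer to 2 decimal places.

|P ∪ Q| = 79.
|(P ∪ Q) ∩ R| = 33.
|(P ∪ Q) △ R| = 79 + 35 − 66 = 48.00.

48.00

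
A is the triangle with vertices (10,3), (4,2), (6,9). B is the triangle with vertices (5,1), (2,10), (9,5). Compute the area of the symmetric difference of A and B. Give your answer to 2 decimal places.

17.06

|A| = 20, |B| = 24, |A∩B| = 13.4721.
|A △ B| = |A| + |B| − 2·|A∩B| = 20 + 24 − 26.9442 = 17.06.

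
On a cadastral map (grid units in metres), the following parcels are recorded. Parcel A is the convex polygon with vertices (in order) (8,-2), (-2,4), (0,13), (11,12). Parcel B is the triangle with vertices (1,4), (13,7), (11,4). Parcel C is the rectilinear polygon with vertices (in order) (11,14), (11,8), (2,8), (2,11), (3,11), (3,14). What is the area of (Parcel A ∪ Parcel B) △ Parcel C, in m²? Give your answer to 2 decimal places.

114.04

|Parcel A ∪ Parcel B| = 135.4326.
|(Parcel A ∪ Parcel B) ∩ Parcel C| = 36.1948.
|(Parcel A ∪ Parcel B) △ Parcel C| = 135.4326 + 51 − 72.3896 = 114.04.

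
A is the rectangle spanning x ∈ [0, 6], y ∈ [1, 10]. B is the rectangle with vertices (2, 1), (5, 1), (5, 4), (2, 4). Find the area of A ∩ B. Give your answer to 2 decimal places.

|A∩B|: x∈[2,5], y∈[1,4] → 3·3 = 9.

9.00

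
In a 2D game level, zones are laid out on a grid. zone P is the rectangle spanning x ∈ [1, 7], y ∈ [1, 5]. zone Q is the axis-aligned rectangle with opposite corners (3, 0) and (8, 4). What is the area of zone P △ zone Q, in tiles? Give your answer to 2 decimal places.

|zone P∩zone Q|: x∈[3,7], y∈[1,4] → 4·3 = 12.
|zone P △ zone Q| = |zone P| + |zone Q| − 2·|zone P∩zone Q| = 24 + 20 − 24 = 20.00.

20.00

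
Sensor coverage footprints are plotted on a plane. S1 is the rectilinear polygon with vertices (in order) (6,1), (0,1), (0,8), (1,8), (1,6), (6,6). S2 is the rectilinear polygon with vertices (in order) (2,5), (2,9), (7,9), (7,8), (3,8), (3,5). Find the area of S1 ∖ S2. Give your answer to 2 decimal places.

|S1| = 32, |S1∩S2| = 1.
|S1 ∖ S2| = |S1| − |S1∩S2| = 32 − 1 = 31.00.

31.00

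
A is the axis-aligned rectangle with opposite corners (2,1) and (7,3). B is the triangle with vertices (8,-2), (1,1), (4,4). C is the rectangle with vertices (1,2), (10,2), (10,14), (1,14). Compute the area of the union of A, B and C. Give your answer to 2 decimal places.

121.00

By inclusion–exclusion:
Individual areas: |A| = 10, |B| = 15, |C| = 108.
|A∩B| = 6.1667.
|A∩C|: x∈[2,7], y∈[2,3] → 5·1 = 5.
|B∩C| = 3.3333.
|A∩B∩C| = 2.5.
|A ∪ B ∪ C| = 133 − 14.5 + 2.5 = 121.00.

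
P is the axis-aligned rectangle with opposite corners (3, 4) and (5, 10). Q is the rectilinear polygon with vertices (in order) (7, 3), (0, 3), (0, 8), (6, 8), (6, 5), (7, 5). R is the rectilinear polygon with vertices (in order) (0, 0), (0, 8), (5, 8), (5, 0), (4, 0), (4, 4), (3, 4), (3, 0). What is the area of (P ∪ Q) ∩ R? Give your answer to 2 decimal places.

|P ∪ Q| = 36.
|(P ∪ Q) ∩ R| = 24.00.

24.00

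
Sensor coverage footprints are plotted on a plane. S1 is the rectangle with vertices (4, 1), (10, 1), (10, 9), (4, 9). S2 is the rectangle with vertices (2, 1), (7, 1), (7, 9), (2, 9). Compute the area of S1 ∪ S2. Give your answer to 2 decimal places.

By inclusion–exclusion:
Individual areas: |S1| = 48, |S2| = 40.
|S1∩S2|: x∈[4,7], y∈[1,9] → 3·8 = 24.
|S1 ∪ S2| = 88 − 24 = 64.00.

64.00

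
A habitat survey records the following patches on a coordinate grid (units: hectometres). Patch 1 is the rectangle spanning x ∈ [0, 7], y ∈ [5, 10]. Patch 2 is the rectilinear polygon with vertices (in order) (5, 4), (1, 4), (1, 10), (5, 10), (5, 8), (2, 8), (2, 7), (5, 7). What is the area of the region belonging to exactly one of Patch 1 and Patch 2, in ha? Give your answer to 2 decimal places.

|Patch 1| = 35, |Patch 2| = 21, |Patch 1∩Patch 2| = 17.
|Patch 1 △ Patch 2| = |Patch 1| + |Patch 2| − 2·|Patch 1∩Patch 2| = 35 + 21 − 34 = 22.00.

22.00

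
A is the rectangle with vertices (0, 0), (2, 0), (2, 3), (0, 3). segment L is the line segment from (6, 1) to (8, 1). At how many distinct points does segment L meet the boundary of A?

The segment lies entirely outside A and never meets its boundary.

0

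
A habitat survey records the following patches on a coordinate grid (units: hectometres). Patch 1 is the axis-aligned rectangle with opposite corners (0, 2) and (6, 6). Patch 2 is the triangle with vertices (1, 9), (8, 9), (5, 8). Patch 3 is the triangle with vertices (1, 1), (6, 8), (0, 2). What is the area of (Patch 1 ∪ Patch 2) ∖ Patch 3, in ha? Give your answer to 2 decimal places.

22.93

|Patch 1 ∪ Patch 2| = 27.5.
|(Patch 1 ∪ Patch 2) ∩ Patch 3| = 4.5714.
|(Patch 1 ∪ Patch 2) ∖ Patch 3| = 27.5 − 4.5714 = 22.93.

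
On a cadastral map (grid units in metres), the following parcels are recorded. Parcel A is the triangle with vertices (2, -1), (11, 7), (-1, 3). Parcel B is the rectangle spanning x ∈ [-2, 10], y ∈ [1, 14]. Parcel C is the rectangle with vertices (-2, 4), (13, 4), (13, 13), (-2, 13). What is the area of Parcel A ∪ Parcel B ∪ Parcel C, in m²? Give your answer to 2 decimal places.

186.75

By inclusion–exclusion:
Individual areas: |Parcel A| = 30, |Parcel B| = 156, |Parcel C| = 135.
|Parcel A∩Parcel B| = 25.9722.
|Parcel A∩Parcel C| = 8.4375.
|Parcel B∩Parcel C|: x∈[-2,10], y∈[4,13] → 12·9 = 108.
|Parcel A∩Parcel B∩Parcel C| = 8.1597.
|Parcel A ∪ Parcel B ∪ Parcel C| = 321 − 142.4097 + 8.1597 = 186.75.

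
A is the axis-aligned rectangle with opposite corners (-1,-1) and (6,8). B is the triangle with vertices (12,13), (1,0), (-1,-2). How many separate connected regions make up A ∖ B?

2

A ∖ B splits into 2 disjoint pieces (area 20.2727, area 41.2974).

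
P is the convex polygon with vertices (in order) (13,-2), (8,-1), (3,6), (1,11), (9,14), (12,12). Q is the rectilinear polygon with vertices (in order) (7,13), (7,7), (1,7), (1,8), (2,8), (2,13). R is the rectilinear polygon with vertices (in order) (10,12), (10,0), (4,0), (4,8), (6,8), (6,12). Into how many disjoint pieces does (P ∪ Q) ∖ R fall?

(P ∪ Q) ∖ R is a single connected region.

1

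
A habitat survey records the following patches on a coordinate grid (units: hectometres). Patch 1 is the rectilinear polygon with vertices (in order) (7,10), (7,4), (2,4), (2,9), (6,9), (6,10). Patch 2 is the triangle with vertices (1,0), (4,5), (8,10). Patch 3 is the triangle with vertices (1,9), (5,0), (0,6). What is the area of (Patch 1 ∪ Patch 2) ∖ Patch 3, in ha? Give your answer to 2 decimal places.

24.90

|Patch 1 ∪ Patch 2| = 26.8893.
|(Patch 1 ∪ Patch 2) ∩ Patch 3| = 1.9858.
|(Patch 1 ∪ Patch 2) ∖ Patch 3| = 26.8893 − 1.9858 = 24.90.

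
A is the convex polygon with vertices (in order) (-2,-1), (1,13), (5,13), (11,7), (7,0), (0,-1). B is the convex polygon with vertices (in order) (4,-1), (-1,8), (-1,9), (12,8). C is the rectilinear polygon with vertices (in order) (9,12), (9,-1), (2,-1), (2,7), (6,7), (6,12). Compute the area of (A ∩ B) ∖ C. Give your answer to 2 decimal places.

|A ∩ B| = 61.9618.
|(A ∩ B) ∩ C| = 42.1257.
|(A ∩ B) ∖ C| = 61.9618 − 42.1257 = 19.84.

19.84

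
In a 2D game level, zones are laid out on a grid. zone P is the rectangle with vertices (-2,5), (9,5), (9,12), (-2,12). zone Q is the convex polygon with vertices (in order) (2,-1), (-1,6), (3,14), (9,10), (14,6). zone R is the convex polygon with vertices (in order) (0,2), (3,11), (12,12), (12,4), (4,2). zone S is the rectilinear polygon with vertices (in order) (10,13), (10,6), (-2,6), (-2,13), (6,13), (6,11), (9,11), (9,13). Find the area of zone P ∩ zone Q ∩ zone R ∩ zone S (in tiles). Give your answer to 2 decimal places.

The intersection is the polygon with vertices (3,11), (6,11.333), (6,11), (7.5,11), (9,10), (9,6), (1.333,6).
By the shoelace formula its area is 33.92.

33.92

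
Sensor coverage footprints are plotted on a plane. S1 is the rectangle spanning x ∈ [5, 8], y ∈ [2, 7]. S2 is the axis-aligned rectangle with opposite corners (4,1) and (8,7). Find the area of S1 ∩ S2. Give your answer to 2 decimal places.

|S1∩S2|: x∈[5,8], y∈[2,7] → 3·5 = 15.

15.00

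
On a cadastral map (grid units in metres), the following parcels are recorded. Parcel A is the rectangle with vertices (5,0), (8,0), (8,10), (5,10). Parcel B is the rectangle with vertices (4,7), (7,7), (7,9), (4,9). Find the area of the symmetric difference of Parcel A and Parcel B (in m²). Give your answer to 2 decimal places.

28.00

|Parcel A∩Parcel B|: x∈[5,7], y∈[7,9] → 2·2 = 4.
|Parcel A △ Parcel B| = |Parcel A| + |Parcel B| − 2·|Parcel A∩Parcel B| = 30 + 6 − 8 = 28.00.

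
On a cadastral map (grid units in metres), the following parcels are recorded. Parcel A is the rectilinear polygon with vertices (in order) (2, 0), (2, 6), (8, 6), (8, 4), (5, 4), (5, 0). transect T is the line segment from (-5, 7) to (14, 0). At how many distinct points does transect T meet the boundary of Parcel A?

2

The segment meets the boundary at (5,3.316), (2,4.421).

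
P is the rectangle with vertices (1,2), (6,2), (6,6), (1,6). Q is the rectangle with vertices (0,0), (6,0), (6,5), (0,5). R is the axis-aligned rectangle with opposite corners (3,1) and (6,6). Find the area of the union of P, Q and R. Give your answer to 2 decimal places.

35.00

By inclusion–exclusion:
Individual areas: |P| = 20, |Q| = 30, |R| = 15.
|P∩Q|: x∈[1,6], y∈[2,5] → 5·3 = 15.
|P∩R|: x∈[3,6], y∈[2,6] → 3·4 = 12.
|Q∩R|: x∈[3,6], y∈[1,5] → 3·4 = 12.
|P∩Q∩R| = 9.
|P ∪ Q ∪ R| = 65 − 39 + 9 = 35.00.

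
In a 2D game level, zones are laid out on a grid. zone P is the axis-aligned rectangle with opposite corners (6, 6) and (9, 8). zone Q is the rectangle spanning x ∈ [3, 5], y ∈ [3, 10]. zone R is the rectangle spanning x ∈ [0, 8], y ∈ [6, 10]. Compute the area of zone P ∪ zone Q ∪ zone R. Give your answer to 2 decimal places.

By inclusion–exclusion:
Individual areas: |zone P| = 6, |zone Q| = 14, |zone R| = 32.
|zone P∩zone Q| = 0 (no overlap).
|zone P∩zone R|: x∈[6,8], y∈[6,8] → 2·2 = 4.
|zone Q∩zone R|: x∈[3,5], y∈[6,10] → 2·4 = 8.
|zone P∩zone Q∩zone R| = 0.
|zone P ∪ zone Q ∪ zone R| = 52 − 12 + 0 = 40.00.

40.00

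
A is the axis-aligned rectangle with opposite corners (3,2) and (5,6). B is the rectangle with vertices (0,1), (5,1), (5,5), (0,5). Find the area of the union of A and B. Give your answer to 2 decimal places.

By inclusion–exclusion:
Individual areas: |A| = 8, |B| = 20.
|A∩B|: x∈[3,5], y∈[2,5] → 2·3 = 6.
|A ∪ B| = 28 − 6 = 22.00.

22.00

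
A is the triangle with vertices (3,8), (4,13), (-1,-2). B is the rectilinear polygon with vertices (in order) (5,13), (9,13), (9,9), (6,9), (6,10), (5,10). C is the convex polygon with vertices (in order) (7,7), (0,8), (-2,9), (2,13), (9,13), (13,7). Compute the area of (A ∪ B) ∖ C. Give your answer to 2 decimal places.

|A ∪ B| = 20.
|(A ∪ B) ∩ C| = 16.9036.
|(A ∪ B) ∖ C| = 20 − 16.9036 = 3.10.

3.10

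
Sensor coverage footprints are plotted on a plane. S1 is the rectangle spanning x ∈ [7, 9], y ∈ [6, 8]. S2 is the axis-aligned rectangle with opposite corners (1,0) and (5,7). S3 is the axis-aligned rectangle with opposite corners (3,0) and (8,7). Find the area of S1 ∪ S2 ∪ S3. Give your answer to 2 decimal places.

By inclusion–exclusion:
Individual areas: |S1| = 4, |S2| = 28, |S3| = 35.
|S1∩S2| = 0 (no overlap).
|S1∩S3|: x∈[7,8], y∈[6,7] → 1·1 = 1.
|S2∩S3|: x∈[3,5], y∈[0,7] → 2·7 = 14.
|S1∩S2∩S3| = 0.
|S1 ∪ S2 ∪ S3| = 67 − 15 + 0 = 52.00.

52.00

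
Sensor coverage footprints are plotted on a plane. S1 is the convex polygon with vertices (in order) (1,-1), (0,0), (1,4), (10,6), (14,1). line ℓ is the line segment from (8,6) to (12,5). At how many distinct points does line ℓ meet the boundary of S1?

2

The segment meets the boundary at (10.5,5.375), (8.941,5.765).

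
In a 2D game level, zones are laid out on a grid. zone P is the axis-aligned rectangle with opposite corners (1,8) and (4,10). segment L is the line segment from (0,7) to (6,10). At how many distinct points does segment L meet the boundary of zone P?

The segment meets the boundary at (4,9), (2,8).

2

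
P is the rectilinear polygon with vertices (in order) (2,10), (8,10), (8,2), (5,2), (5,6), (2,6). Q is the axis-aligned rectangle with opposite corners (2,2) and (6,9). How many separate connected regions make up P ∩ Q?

1

P ∩ Q is a single connected region.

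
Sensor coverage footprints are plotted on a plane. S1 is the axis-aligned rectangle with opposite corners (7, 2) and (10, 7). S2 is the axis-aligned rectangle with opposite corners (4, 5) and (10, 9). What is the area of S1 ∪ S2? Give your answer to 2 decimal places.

33.00

By inclusion–exclusion:
Individual areas: |S1| = 15, |S2| = 24.
|S1∩S2|: x∈[7,10], y∈[5,7] → 3·2 = 6.
|S1 ∪ S2| = 39 − 6 = 33.00.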